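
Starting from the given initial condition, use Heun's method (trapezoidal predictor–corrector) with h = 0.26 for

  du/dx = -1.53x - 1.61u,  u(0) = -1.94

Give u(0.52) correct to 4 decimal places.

Heun: k1 = f(x_n, u_n); k2 = f(x_n + h, u_n + h·k1); u_{n+1} = u_n + (h/2)·(k1 + k2).
x=0.000000, u=-1.940000:
  k1 = f(0.000000, -1.940000) = 3.123400
  k2 = f(0.260000, -1.127916) = 1.418145
  u ← -1.940000 + (0.26/2)·(3.123400 + 1.418145) = -1.349599
x=0.260000, u=-1.349599:
  k1 = f(0.260000, -1.349599) = 1.775055
  k2 = f(0.520000, -0.888085) = 0.634217
  u ← -1.349599 + (0.26/2)·(1.775055 + 0.634217) = -1.036394
u(0.52) ≈ -1.0364

-1.0364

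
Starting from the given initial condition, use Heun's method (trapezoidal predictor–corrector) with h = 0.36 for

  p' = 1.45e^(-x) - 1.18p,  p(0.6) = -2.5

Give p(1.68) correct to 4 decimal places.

Heun: k1 = f(x_n, p_n); k2 = f(x_n + h, p_n + h·k1); p_{n+1} = p_n + (h/2)·(k1 + k2).
x=0.600000, p=-2.500000:
  k1 = f(0.600000, -2.500000) = 3.745777
  k2 = f(0.960000, -1.151520) = 1.913989
  p ← -2.500000 + (0.36/2)·(3.745777 + 1.913989) = -1.481242
x=0.960000, p=-1.481242:
  k1 = f(0.960000, -1.481242) = 2.303060
  k2 = f(1.320000, -0.652140) = 1.156872
  p ← -1.481242 + (0.36/2)·(2.303060 + 1.156872) = -0.858454
x=1.320000, p=-0.858454:
  k1 = f(1.320000, -0.858454) = 1.400322
  k2 = f(1.680000, -0.354338) = 0.688361
  p ← -0.858454 + (0.36/2)·(1.400322 + 0.688361) = -0.482491
p(1.68) ≈ -0.4825

-0.4825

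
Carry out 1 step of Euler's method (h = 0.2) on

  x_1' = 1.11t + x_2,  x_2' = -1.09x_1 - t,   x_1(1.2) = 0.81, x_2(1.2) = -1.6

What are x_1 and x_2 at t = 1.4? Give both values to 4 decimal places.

Euler on (x_1,x_2): x_1_{n+1} = x_1_n + h·x_1', x_2_{n+1} = x_2_n + h·x_2'.
1.200000: (0.810000, -1.600000); f=(-0.268000, -2.082900) → (0.756400, -2.016580)
(x_1(1.4), x_2(1.4)) ≈ (0.7564, -2.0166)

0.7564, -2.0166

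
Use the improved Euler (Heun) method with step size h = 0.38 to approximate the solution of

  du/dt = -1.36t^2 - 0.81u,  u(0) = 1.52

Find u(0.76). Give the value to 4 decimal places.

Heun: k1 = f(t_n, u_n); k2 = f(t_n + h, u_n + h·k1); u_{n+1} = u_n + (h/2)·(k1 + k2).
t=0.000000, u=1.520000:
  k1 = f(0.000000, 1.520000) = -1.231200
  k2 = f(0.380000, 1.052144) = -1.048621
  u ← 1.520000 + (0.38/2)·(-1.231200 + (-1.048621)) = 1.086834
t=0.380000, u=1.086834:
  k1 = f(0.380000, 1.086834) = -1.076720
  k2 = f(0.760000, 0.677681) = -1.334457
  u ← 1.086834 + (0.38/2)·(-1.076720 + (-1.334457)) = 0.628710
u(0.76) ≈ 0.6287

0.6287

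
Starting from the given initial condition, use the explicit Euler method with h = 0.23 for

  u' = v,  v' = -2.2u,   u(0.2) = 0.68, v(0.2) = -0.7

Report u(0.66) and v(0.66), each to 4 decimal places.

0.2789, -1.3067

Euler on (u,v): u_{n+1} = u_n + h·u', v_{n+1} = v_n + h·v'.
0.200000: (0.680000, -0.700000); f=(-0.700000, -1.496000) → (0.519000, -1.044080)
0.430000: (0.519000, -1.044080); f=(-1.044080, -1.141800) → (0.278862, -1.306694)
(u(0.66), v(0.66)) ≈ (0.2789, -1.3067)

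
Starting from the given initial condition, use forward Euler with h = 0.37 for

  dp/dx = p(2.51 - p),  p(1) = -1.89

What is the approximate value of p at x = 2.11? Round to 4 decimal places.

Euler: p_{n+1} = p_n + h·f(x_n, p_n).
x=1.000000, p=-1.890000: f=-8.316000 → p ← -1.890000 + 0.37·(-8.316000) = -4.966920
x=1.370000, p=-4.966920: f=-37.137263 → p ← -4.966920 + 0.37·(-37.137263) = -18.707707
x=1.740000, p=-18.707707: f=-396.934665 → p ← -18.707707 + 0.37·(-396.934665) = -165.573534
p(2.11) ≈ -165.5735

-165.5735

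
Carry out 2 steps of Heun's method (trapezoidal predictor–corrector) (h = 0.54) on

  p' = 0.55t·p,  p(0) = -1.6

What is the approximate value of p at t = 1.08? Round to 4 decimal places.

-2.1885

Heun: k1 = f(t_n, p_n); k2 = f(t_n + h, p_n + h·k1); p_{n+1} = p_n + (h/2)·(k1 + k2).
t=0.000000, p=-1.600000:
  k1 = f(0.000000, -1.600000) = 0.000000
  k2 = f(0.540000, -1.600000) = -0.475200
  p ← -1.600000 + (0.54/2)·(0.000000 + (-0.475200)) = -1.728304
t=0.540000, p=-1.728304:
  k1 = f(0.540000, -1.728304) = -0.513306
  k2 = f(1.080000, -2.005489) = -1.191261
  p ← -1.728304 + (0.54/2)·(-0.513306 + (-1.191261)) = -2.188537
p(1.08) ≈ -2.1885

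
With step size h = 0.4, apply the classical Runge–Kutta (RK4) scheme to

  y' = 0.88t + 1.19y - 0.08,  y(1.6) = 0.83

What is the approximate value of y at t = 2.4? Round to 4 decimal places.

4.3210

RK4: k1 = f(t_n, y_n); k2 = f(t_n + h/2, y_n + (h/2)·k1); k3 = f(t_n + h/2, y_n + (h/2)·k2); k4 = f(t_n + h, y_n + h·k3); y_{n+1} = y_n + (h/6)·(k1 + 2k2 + 2k3 + k4).
t=1.600000, y=0.830000:
  k1 = f(1.600000, 0.830000) = 2.315700
  k2 = f(1.800000, 1.293140) = 3.042837
  k3 = f(1.800000, 1.438567) = 3.215895
  k4 = f(2.000000, 2.116358) = 4.198466
  y ← 0.830000 + (0.4/6)·(k1 + 2k2 + 2k3 + k4) = 2.098775
t=2.000000, y=2.098775:
  k1 = f(2.000000, 2.098775) = 4.177543
  k2 = f(2.200000, 2.934284) = 5.347798
  k3 = f(2.200000, 3.168335) = 5.626318
  k4 = f(2.400000, 4.349303) = 7.207670
  y ← 2.098775 + (0.4/6)·(k1 + 2k2 + 2k3 + k4) = 4.321005
y(2.4) ≈ 4.3210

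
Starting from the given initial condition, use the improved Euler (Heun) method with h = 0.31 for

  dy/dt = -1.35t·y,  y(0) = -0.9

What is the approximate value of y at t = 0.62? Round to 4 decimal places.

-0.6920

Heun: k1 = f(t_n, y_n); k2 = f(t_n + h, y_n + h·k1); y_{n+1} = y_n + (h/2)·(k1 + k2).
t=0.000000, y=-0.900000:
  k1 = f(0.000000, -0.900000) = 0.000000
  k2 = f(0.310000, -0.900000) = 0.376650
  y ← -0.900000 + (0.31/2)·(0.000000 + 0.376650) = -0.841619
t=0.310000, y=-0.841619:
  k1 = f(0.310000, -0.841619) = 0.352218
  k2 = f(0.620000, -0.732432) = 0.613045
  y ← -0.841619 + (0.31/2)·(0.352218 + 0.613045) = -0.692003
y(0.62) ≈ -0.6920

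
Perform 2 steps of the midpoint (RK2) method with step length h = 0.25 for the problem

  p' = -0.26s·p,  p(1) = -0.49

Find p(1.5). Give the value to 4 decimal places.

-0.4163

Midpoint: k1 = f(s_n, p_n); k2 = f(s_n + h/2, p_n + (h/2)·k1); p_{n+1} = p_n + h·k2.
s=1.000000, p=-0.490000:
  k1 = f(1.000000, -0.490000) = 0.127400
  k2 = f(1.125000, -0.474075) = 0.138667
  p ← -0.490000 + 0.25·0.138667 = -0.455333
s=1.250000, p=-0.455333:
  k1 = f(1.250000, -0.455333) = 0.147983
  k2 = f(1.375000, -0.436835) = 0.156169
  p ← -0.455333 + 0.25·0.156169 = -0.416291
p(1.5) ≈ -0.4163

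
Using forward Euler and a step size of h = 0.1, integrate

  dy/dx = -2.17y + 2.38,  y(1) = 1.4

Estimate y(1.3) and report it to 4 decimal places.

1.2423

Euler: y_{n+1} = y_n + h·f(x_n, y_n).
x=1.000000, y=1.400000: f=-0.658000 → y ← 1.400000 + 0.1·(-0.658000) = 1.334200
x=1.100000, y=1.334200: f=-0.515214 → y ← 1.334200 + 0.1·(-0.515214) = 1.282679
x=1.200000, y=1.282679: f=-0.403413 → y ← 1.282679 + 0.1·(-0.403413) = 1.242337
y(1.3) ≈ 1.2423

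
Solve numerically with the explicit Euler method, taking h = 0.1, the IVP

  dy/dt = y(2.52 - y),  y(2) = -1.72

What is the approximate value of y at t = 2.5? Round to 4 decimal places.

Euler: y_{n+1} = y_n + h·f(t_n, y_n).
t=2.000000, y=-1.720000: f=-7.292800 → y ← -1.720000 + 0.1·(-7.292800) = -2.449280
t=2.100000, y=-2.449280: f=-12.171158 → y ← -2.449280 + 0.1·(-12.171158) = -3.666396
t=2.200000, y=-3.666396: f=-22.681776 → y ← -3.666396 + 0.1·(-22.681776) = -5.934573
t=2.300000, y=-5.934573: f=-50.174286 → y ← -5.934573 + 0.1·(-50.174286) = -10.952002
t=2.400000, y=-10.952002: f=-147.545393 → y ← -10.952002 + 0.1·(-147.545393) = -25.706541
y(2.5) ≈ -25.7065

-25.7065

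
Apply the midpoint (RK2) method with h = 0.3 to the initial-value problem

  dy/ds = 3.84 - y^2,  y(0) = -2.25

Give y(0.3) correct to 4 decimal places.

-2.8744

Midpoint: k1 = f(s_n, y_n); k2 = f(s_n + h/2, y_n + (h/2)·k1); y_{n+1} = y_n + h·k2.
s=0.000000, y=-2.250000:
  k1 = f(0.000000, -2.250000) = -1.222500
  k2 = f(0.150000, -2.433375) = -2.081314
  y ← -2.250000 + 0.3·(-2.081314) = -2.874394
y(0.3) ≈ -2.8744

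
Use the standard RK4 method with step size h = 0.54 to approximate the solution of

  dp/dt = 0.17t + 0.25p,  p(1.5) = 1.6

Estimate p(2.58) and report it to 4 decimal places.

RK4: k1 = f(t_n, p_n); k2 = f(t_n + h/2, p_n + (h/2)·k1); k3 = f(t_n + h/2, p_n + (h/2)·k2); k4 = f(t_n + h, p_n + h·k3); p_{n+1} = p_n + (h/6)·(k1 + 2k2 + 2k3 + k4).
t=1.500000, p=1.600000:
  k1 = f(1.500000, 1.600000) = 0.655000
  k2 = f(1.770000, 1.776850) = 0.745113
  k3 = f(1.770000, 1.801180) = 0.751195
  k4 = f(2.040000, 2.005645) = 0.848211
  p ← 1.600000 + (0.54/6)·(k1 + 2k2 + 2k3 + k4) = 2.004624
t=2.040000, p=2.004624:
  k1 = f(2.040000, 2.004624) = 0.847956
  k2 = f(2.310000, 2.233573) = 0.951093
  k3 = f(2.310000, 2.261420) = 0.958055
  k4 = f(2.580000, 2.521974) = 1.069094
  p ← 2.004624 + (0.54/6)·(k1 + 2k2 + 2k3 + k4) = 2.520805
p(2.58) ≈ 2.5208

2.5208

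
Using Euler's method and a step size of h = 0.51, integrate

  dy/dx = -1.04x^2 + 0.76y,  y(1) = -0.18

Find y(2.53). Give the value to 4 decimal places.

Euler: y_{n+1} = y_n + h·f(x_n, y_n).
x=1.000000, y=-0.180000: f=-1.176800 → y ← -0.180000 + 0.51·(-1.176800) = -0.780168
x=1.510000, y=-0.780168: f=-2.964232 → y ← -0.780168 + 0.51·(-2.964232) = -2.291926
x=2.020000, y=-2.291926: f=-5.985480 → y ← -2.291926 + 0.51·(-5.985480) = -5.344521
y(2.53) ≈ -5.3445

-5.3445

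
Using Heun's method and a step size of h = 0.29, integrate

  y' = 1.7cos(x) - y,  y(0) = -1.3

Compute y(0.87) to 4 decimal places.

0.2662

Heun: k1 = f(x_n, y_n); k2 = f(x_n + h, y_n + h·k1); y_{n+1} = y_n + (h/2)·(k1 + k2).
x=0.000000, y=-1.300000:
  k1 = f(0.000000, -1.300000) = 3.000000
  k2 = f(0.290000, -0.430000) = 2.059015
  y ← -1.300000 + (0.29/2)·(3.000000 + 2.059015) = -0.566443
x=0.290000, y=-0.566443:
  k1 = f(0.290000, -0.566443) = 2.195457
  k2 = f(0.580000, 0.070240) = 1.351747
  y ← -0.566443 + (0.29/2)·(2.195457 + 1.351747) = -0.052098
x=0.580000, y=-0.052098:
  k1 = f(0.580000, -0.052098) = 1.474085
  k2 = f(0.870000, 0.375386) = 0.720819
  y ← -0.052098 + (0.29/2)·(1.474085 + 0.720819) = 0.266163
y(0.87) ≈ 0.2662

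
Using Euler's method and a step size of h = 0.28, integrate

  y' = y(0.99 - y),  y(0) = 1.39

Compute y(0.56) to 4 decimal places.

1.1499

Euler: y_{n+1} = y_n + h·f(x_n, y_n).
x=0.000000, y=1.390000: f=-0.556000 → y ← 1.390000 + 0.28·(-0.556000) = 1.234320
x=0.280000, y=1.234320: f=-0.301569 → y ← 1.234320 + 0.28·(-0.301569) = 1.149881
y(0.56) ≈ 1.1499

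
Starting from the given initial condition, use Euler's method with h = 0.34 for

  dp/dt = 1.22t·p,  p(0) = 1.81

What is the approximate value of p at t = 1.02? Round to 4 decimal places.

Euler: p_{n+1} = p_n + h·f(t_n, p_n).
t=0.000000, p=1.810000: f=0.000000 → p ← 1.810000 + 0.34·0.000000 = 1.810000
t=0.340000, p=1.810000: f=0.750788 → p ← 1.810000 + 0.34·0.750788 = 2.065268
t=0.680000, p=2.065268: f=1.713346 → p ← 2.065268 + 0.34·1.713346 = 2.647806
p(1.02) ≈ 2.6478

2.6478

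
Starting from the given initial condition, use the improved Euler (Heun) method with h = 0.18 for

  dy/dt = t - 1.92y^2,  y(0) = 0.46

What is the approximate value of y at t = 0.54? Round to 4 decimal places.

Heun: k1 = f(t_n, y_n); k2 = f(t_n + h, y_n + h·k1); y_{n+1} = y_n + (h/2)·(k1 + k2).
t=0.000000, y=0.460000:
  k1 = f(0.000000, 0.460000) = -0.406272
  k2 = f(0.180000, 0.386871) = -0.107365
  y ← 0.460000 + (0.18/2)·(-0.406272 + (-0.107365)) = 0.413773
t=0.180000, y=0.413773:
  k1 = f(0.180000, 0.413773) = -0.148719
  k2 = f(0.360000, 0.387003) = 0.072439
  y ← 0.413773 + (0.18/2)·(-0.148719 + 0.072439) = 0.406907
t=0.360000, y=0.406907:
  k1 = f(0.360000, 0.406907) = 0.042099
  k2 = f(0.540000, 0.414485) = 0.210148
  y ← 0.406907 + (0.18/2)·(0.042099 + 0.210148) = 0.429610
y(0.54) ≈ 0.4296

0.4296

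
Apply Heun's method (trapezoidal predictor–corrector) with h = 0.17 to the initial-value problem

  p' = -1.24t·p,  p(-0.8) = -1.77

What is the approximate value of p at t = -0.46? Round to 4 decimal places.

Heun: k1 = f(t_n, p_n); k2 = f(t_n + h, p_n + h·k1); p_{n+1} = p_n + (h/2)·(k1 + k2).
t=-0.800000, p=-1.770000:
  k1 = f(-0.800000, -1.770000) = -1.755840
  k2 = f(-0.630000, -2.068493) = -1.615907
  p ← -1.770000 + (0.17/2)·(-1.755840 + (-1.615907)) = -2.056598
t=-0.630000, p=-2.056598:
  k1 = f(-0.630000, -2.056598) = -1.606615
  k2 = f(-0.460000, -2.329723) = -1.328874
  p ← -2.056598 + (0.17/2)·(-1.606615 + (-1.328874)) = -2.306115
p(-0.46) ≈ -2.3061

-2.3061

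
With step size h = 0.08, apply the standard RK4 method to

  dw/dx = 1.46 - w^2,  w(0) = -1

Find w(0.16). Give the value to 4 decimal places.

RK4: k1 = f(x_n, w_n); k2 = f(x_n + h/2, w_n + (h/2)·k1); k3 = f(x_n + h/2, w_n + (h/2)·k2); k4 = f(x_n + h, w_n + h·k3); w_{n+1} = w_n + (h/6)·(k1 + 2k2 + 2k3 + k4).
x=0.000000, w=-1.000000:
  k1 = f(0.000000, -1.000000) = 0.460000
  k2 = f(0.040000, -0.981600) = 0.496461
  k3 = f(0.040000, -0.980142) = 0.499323
  k4 = f(0.080000, -0.960054) = 0.538296
  w ← -1.000000 + (0.08/6)·(k1 + 2k2 + 2k3 + k4) = -0.960135
x=0.080000, w=-0.960135:
  k1 = f(0.080000, -0.960135) = 0.538140
  k2 = f(0.120000, -0.938610) = 0.579012
  k3 = f(0.120000, -0.936975) = 0.582078
  k4 = f(0.160000, -0.913569) = 0.625392
  w ← -0.960135 + (0.08/6)·(k1 + 2k2 + 2k3 + k4) = -0.913659
w(0.16) ≈ -0.9137

-0.9137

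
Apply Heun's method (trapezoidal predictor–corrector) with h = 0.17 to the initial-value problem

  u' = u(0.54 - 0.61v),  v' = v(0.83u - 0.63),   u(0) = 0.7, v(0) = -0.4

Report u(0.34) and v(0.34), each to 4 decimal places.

Heun on (u,v): k1 = f(x_n, state_n); k2 = f(x_n + h, state_n + h·k1); state_{n+1} = state_n + (h/2)·(k1 + k2).
0.000000: (0.700000, -0.400000)
  k1 = (0.548800, 0.019600)
  predictor → (0.793296, -0.396668)
  k2 = (0.620332, -0.011280)
  → (0.799376, -0.399293)
0.170000: (0.799376, -0.399293)
  k1 = (0.626366, -0.013369)
  predictor → (0.905858, -0.401566)
  k2 = (0.711058, -0.048936)
  → (0.913057, -0.404589)
(u(0.34), v(0.34)) ≈ (0.9131, -0.4046)

0.9131, -0.4046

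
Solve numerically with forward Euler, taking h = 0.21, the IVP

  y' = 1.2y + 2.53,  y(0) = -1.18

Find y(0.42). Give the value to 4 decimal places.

-0.6532

Euler: y_{n+1} = y_n + h·f(t_n, y_n).
t=0.000000, y=-1.180000: f=1.114000 → y ← -1.180000 + 0.21·1.114000 = -0.946060
t=0.210000, y=-0.946060: f=1.394728 → y ← -0.946060 + 0.21·1.394728 = -0.653167
y(0.42) ≈ -0.6532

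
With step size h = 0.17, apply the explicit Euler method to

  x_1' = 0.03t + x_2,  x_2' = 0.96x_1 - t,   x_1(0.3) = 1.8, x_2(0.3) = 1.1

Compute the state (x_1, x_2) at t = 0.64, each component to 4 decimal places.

Euler on (x_1,x_2): x_1_{n+1} = x_1_n + h·x_1', x_2_{n+1} = x_2_n + h·x_2'.
0.300000: (1.800000, 1.100000); f=(1.109000, 1.428000) → (1.988530, 1.342760)
0.470000: (1.988530, 1.342760); f=(1.356860, 1.438989) → (2.219196, 1.587388)
(x_1(0.64), x_2(0.64)) ≈ (2.2192, 1.5874)

2.2192, 1.5874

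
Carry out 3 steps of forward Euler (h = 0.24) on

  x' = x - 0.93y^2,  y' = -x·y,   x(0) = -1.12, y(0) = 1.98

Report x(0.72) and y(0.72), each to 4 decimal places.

-8.5829, 7.8001

Euler on (x,y): x_{n+1} = x_n + h·x', y_{n+1} = y_n + h·y'.
0.000000: (-1.120000, 1.980000); f=(-4.765972, 2.217600) → (-2.263833, 2.512224)
0.240000: (-2.263833, 2.512224); f=(-8.133314, 5.687256) → (-4.215829, 3.877166)
0.480000: (-4.215829, 3.877166); f=(-18.195972, 16.345465) → (-8.582862, 7.800077)
(x(0.72), y(0.72)) ≈ (-8.5829, 7.8001)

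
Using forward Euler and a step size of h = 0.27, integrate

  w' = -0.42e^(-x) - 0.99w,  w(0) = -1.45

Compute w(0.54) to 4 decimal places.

-0.9481

Euler: w_{n+1} = w_n + h·f(x_n, w_n).
x=0.000000, w=-1.450000: f=1.015500 → w ← -1.450000 + 0.27·1.015500 = -1.175815
x=0.270000, w=-1.175815: f=0.843437 → w ← -1.175815 + 0.27·0.843437 = -0.948087
w(0.54) ≈ -0.9481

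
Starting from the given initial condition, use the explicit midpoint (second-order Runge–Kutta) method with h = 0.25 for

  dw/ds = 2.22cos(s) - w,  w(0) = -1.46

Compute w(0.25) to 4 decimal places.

Midpoint: k1 = f(s_n, w_n); k2 = f(s_n + h/2, w_n + (h/2)·k1); w_{n+1} = w_n + h·k2.
s=0.000000, w=-1.460000:
  k1 = f(0.000000, -1.460000) = 3.680000
  k2 = f(0.125000, -1.000000) = 3.202679
  w ← -1.460000 + 0.25·3.202679 = -0.659330
w(0.25) ≈ -0.6593

-0.6593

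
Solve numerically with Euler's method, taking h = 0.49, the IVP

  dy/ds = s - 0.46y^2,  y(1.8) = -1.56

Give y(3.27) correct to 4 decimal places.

0.8743

Euler: y_{n+1} = y_n + h·f(s_n, y_n).
s=1.800000, y=-1.560000: f=0.680544 → y ← -1.560000 + 0.49·0.680544 = -1.226533
s=2.290000, y=-1.226533: f=1.597983 → y ← -1.226533 + 0.49·1.597983 = -0.443522
s=2.780000, y=-0.443522: f=2.689513 → y ← -0.443522 + 0.49·2.689513 = 0.874340
y(3.27) ≈ 0.8743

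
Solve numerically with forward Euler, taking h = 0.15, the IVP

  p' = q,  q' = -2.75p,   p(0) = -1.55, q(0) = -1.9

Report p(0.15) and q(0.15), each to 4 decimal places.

-1.8350, -1.2606

Euler on (p,q): p_{n+1} = p_n + h·p', q_{n+1} = q_n + h·q'.
0.000000: (-1.550000, -1.900000); f=(-1.900000, 4.262500) → (-1.835000, -1.260625)
(p(0.15), q(0.15)) ≈ (-1.8350, -1.2606)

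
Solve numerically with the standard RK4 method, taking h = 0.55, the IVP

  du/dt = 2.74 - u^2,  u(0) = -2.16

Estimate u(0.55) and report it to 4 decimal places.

RK4: k1 = f(t_n, u_n); k2 = f(t_n + h/2, u_n + (h/2)·k1); k3 = f(t_n + h/2, u_n + (h/2)·k2); k4 = f(t_n + h, u_n + h·k3); u_{n+1} = u_n + (h/6)·(k1 + 2k2 + 2k3 + k4).
t=0.000000, u=-2.160000:
  k1 = f(0.000000, -2.160000) = -1.925600
  k2 = f(0.275000, -2.689540) = -4.493625
  k3 = f(0.275000, -3.395747) = -8.791098
  k4 = f(0.550000, -6.995104) = -46.191476
  u ← -2.160000 + (0.55/6)·(k1 + 2k2 + 2k3 + k4) = -9.006264
u(0.55) ≈ -9.0063

-9.0063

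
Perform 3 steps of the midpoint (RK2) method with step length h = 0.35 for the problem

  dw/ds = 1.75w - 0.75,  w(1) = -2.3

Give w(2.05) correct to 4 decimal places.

-15.4865

Midpoint: k1 = f(s_n, w_n); k2 = f(s_n + h/2, w_n + (h/2)·k1); w_{n+1} = w_n + h·k2.
s=1.000000, w=-2.300000:
  k1 = f(1.000000, -2.300000) = -4.775000
  k2 = f(1.175000, -3.135625) = -6.237344
  w ← -2.300000 + 0.35·(-6.237344) = -4.483070
s=1.350000, w=-4.483070:
  k1 = f(1.350000, -4.483070) = -8.595373
  k2 = f(1.525000, -5.987261) = -11.227706
  w ← -4.483070 + 0.35·(-11.227706) = -8.412767
s=1.700000, w=-8.412767:
  k1 = f(1.700000, -8.412767) = -15.472343
  k2 = f(1.875000, -11.120427) = -20.210748
  w ← -8.412767 + 0.35·(-20.210748) = -15.486529
w(2.05) ≈ -15.4865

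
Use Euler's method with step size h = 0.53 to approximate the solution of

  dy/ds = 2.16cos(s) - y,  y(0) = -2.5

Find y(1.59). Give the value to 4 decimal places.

Euler: y_{n+1} = y_n + h·f(s_n, y_n).
s=0.000000, y=-2.500000: f=4.660000 → y ← -2.500000 + 0.53·4.660000 = -0.030200
s=0.530000, y=-0.030200: f=1.893863 → y ← -0.030200 + 0.53·1.893863 = 0.973548
s=1.060000, y=0.973548: f=0.082416 → y ← 0.973548 + 0.53·0.082416 = 1.017228
y(1.59) ≈ 1.0172

1.0172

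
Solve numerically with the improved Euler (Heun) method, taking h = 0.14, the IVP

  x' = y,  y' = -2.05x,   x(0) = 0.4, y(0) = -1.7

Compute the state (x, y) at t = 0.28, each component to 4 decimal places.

Heun on (x,y): k1 = f(t_n, state_n); k2 = f(t_n + h, state_n + h·k1); state_{n+1} = state_n + (h/2)·(k1 + k2).
0.000000: (0.400000, -1.700000)
  k1 = (-1.700000, -0.820000)
  predictor → (0.162000, -1.814800)
  k2 = (-1.814800, -0.332100)
  → (0.153964, -1.780647)
0.140000: (0.153964, -1.780647)
  k1 = (-1.780647, -0.315626)
  predictor → (-0.095327, -1.824835)
  k2 = (-1.824835, 0.195419)
  → (-0.098420, -1.789061)
(x(0.28), y(0.28)) ≈ (-0.0984, -1.7891)

-0.0984, -1.7891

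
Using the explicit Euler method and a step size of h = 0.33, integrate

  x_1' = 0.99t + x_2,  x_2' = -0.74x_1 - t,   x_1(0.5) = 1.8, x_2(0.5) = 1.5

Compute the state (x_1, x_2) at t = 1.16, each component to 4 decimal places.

3.0250, 0.0212

Euler on (x_1,x_2): x_1_{n+1} = x_1_n + h·x_1', x_2_{n+1} = x_2_n + h·x_2'.
0.500000: (1.800000, 1.500000); f=(1.995000, -1.832000) → (2.458350, 0.895440)
0.830000: (2.458350, 0.895440); f=(1.717140, -2.649179) → (3.025006, 0.021211)
(x_1(1.16), x_2(1.16)) ≈ (3.0250, 0.0212)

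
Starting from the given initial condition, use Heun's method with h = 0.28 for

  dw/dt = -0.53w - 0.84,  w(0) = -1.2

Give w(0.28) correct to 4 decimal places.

Heun: k1 = f(t_n, w_n); k2 = f(t_n + h, w_n + h·k1); w_{n+1} = w_n + (h/2)·(k1 + k2).
t=0.000000, w=-1.200000:
  k1 = f(0.000000, -1.200000) = -0.204000
  k2 = f(0.280000, -1.257120) = -0.173726
  w ← -1.200000 + (0.28/2)·(-0.204000 + (-0.173726)) = -1.252882
w(0.28) ≈ -1.2529

-1.2529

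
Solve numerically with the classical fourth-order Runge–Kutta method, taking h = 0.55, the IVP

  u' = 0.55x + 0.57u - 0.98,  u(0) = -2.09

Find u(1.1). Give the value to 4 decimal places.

RK4: k1 = f(x_n, u_n); k2 = f(x_n + h/2, u_n + (h/2)·k1); k3 = f(x_n + h/2, u_n + (h/2)·k2); k4 = f(x_n + h, u_n + h·k3); u_{n+1} = u_n + (h/6)·(k1 + 2k2 + 2k3 + k4).
x=0.000000, u=-2.090000:
  k1 = f(0.000000, -2.090000) = -2.171300
  k2 = f(0.275000, -2.687107) = -2.360401
  k3 = f(0.275000, -2.739110) = -2.390043
  k4 = f(0.550000, -3.404524) = -2.618078
  u ← -2.090000 + (0.55/6)·(k1 + 2k2 + 2k3 + k4) = -3.399941
x=0.550000, u=-3.399941:
  k1 = f(0.550000, -3.399941) = -2.615466
  k2 = f(0.825000, -4.119194) = -2.874191
  k3 = f(0.825000, -4.190344) = -2.914746
  k4 = f(1.100000, -5.003051) = -3.226739
  u ← -3.399941 + (0.55/6)·(k1 + 2k2 + 2k3 + k4) = -4.996782
u(1.1) ≈ -4.9968

-4.9968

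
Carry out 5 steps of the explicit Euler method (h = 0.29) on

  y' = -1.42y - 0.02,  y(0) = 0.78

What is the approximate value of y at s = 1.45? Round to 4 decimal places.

Euler: y_{n+1} = y_n + h·f(s_n, y_n).
s=0.000000, y=0.780000: f=-1.127600 → y ← 0.780000 + 0.29·(-1.127600) = 0.452996
s=0.290000, y=0.452996: f=-0.663254 → y ← 0.452996 + 0.29·(-0.663254) = 0.260652
s=0.580000, y=0.260652: f=-0.390126 → y ← 0.260652 + 0.29·(-0.390126) = 0.147516
s=0.870000, y=0.147516: f=-0.229472 → y ← 0.147516 + 0.29·(-0.229472) = 0.080969
s=1.160000, y=0.080969: f=-0.134976 → y ← 0.080969 + 0.29·(-0.134976) = 0.041826
y(1.45) ≈ 0.0418

0.0418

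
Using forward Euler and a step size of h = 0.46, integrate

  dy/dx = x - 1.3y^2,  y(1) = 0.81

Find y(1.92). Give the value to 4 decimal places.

Euler: y_{n+1} = y_n + h·f(x_n, y_n).
x=1.000000, y=0.810000: f=0.147070 → y ← 0.810000 + 0.46·0.147070 = 0.877652
x=1.460000, y=0.877652: f=0.458645 → y ← 0.877652 + 0.46·0.458645 = 1.088629
y(1.92) ≈ 1.0886

1.0886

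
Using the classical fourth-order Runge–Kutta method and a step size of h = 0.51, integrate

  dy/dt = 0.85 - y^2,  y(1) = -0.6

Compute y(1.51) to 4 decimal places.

RK4: k1 = f(t_n, y_n); k2 = f(t_n + h/2, y_n + (h/2)·k1); k3 = f(t_n + h/2, y_n + (h/2)·k2); k4 = f(t_n + h, y_n + h·k3); y_{n+1} = y_n + (h/6)·(k1 + 2k2 + 2k3 + k4).
t=1.000000, y=-0.600000:
  k1 = f(1.000000, -0.600000) = 0.490000
  k2 = f(1.255000, -0.475050) = 0.624327
  k3 = f(1.255000, -0.440796) = 0.655698
  k4 = f(1.510000, -0.265594) = 0.779460
  y ← -0.600000 + (0.51/6)·(k1 + 2k2 + 2k3 + k4) = -0.274491
y(1.51) ≈ -0.2745

-0.2745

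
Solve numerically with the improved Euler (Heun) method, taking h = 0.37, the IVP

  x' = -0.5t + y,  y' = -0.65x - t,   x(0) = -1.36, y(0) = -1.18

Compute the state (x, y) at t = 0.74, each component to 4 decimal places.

-2.1410, -0.6016

Heun on (x,y): k1 = f(t_n, state_n); k2 = f(t_n + h, state_n + h·k1); state_{n+1} = state_n + (h/2)·(k1 + k2).
0.000000: (-1.360000, -1.180000)
  k1 = (-1.180000, 0.884000)
  predictor → (-1.796600, -0.852920)
  k2 = (-1.037920, 0.797790)
  → (-1.770315, -0.868869)
0.370000: (-1.770315, -0.868869)
  k1 = (-1.053869, 0.780705)
  predictor → (-2.160247, -0.580008)
  k2 = (-0.950008, 0.664160)
  → (-2.141032, -0.601569)
(x(0.74), y(0.74)) ≈ (-2.1410, -0.6016)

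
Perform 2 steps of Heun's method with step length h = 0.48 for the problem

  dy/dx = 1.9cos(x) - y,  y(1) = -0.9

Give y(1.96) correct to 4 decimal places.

Heun: k1 = f(x_n, y_n); k2 = f(x_n + h, y_n + h·k1); y_{n+1} = y_n + (h/2)·(k1 + k2).
x=1.000000, y=-0.900000:
  k1 = f(1.000000, -0.900000) = 1.926574
  k2 = f(1.480000, 0.024756) = 0.147520
  y ← -0.900000 + (0.48/2)·(1.926574 + 0.147520) = -0.402217
x=1.480000, y=-0.402217:
  k1 = f(1.480000, -0.402217) = 0.574493
  k2 = f(1.960000, -0.126460) = -0.594498
  y ← -0.402217 + (0.48/2)·(0.574493 + (-0.594498)) = -0.407018
y(1.96) ≈ -0.4070

-0.4070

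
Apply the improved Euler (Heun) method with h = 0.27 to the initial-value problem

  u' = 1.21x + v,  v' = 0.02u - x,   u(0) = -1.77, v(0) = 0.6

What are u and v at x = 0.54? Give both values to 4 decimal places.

-1.2942, 0.4373

Heun on (u,v): k1 = f(x_n, state_n); k2 = f(x_n + h, state_n + h·k1); state_{n+1} = state_n + (h/2)·(k1 + k2).
0.000000: (-1.770000, 0.600000)
  k1 = (0.600000, -0.035400)
  predictor → (-1.608000, 0.590442)
  k2 = (0.917142, -0.302160)
  → (-1.565186, 0.554429)
0.270000: (-1.565186, 0.554429)
  k1 = (0.881129, -0.301304)
  predictor → (-1.327281, 0.473077)
  k2 = (1.126477, -0.566546)
  → (-1.294159, 0.437270)
(u(0.54), v(0.54)) ≈ (-1.2942, 0.4373)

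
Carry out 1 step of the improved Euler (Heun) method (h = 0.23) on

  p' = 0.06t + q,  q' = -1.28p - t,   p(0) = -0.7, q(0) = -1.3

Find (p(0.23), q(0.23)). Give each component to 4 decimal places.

Heun on (p,q): k1 = f(t_n, state_n); k2 = f(t_n + h, state_n + h·k1); state_{n+1} = state_n + (h/2)·(k1 + k2).
0.000000: (-0.700000, -1.300000)
  k1 = (-1.300000, 0.896000)
  predictor → (-0.999000, -1.093920)
  k2 = (-1.080120, 1.048720)
  → (-0.973714, -1.076357)
(p(0.23), q(0.23)) ≈ (-0.9737, -1.0764)

-0.9737, -1.0764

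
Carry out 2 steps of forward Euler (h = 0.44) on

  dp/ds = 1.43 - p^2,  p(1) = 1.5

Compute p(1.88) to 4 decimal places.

1.1974

Euler: p_{n+1} = p_n + h·f(s_n, p_n).
s=1.000000, p=1.500000: f=-0.820000 → p ← 1.500000 + 0.44·(-0.820000) = 1.139200
s=1.440000, p=1.139200: f=0.132223 → p ← 1.139200 + 0.44·0.132223 = 1.197378
p(1.88) ≈ 1.1974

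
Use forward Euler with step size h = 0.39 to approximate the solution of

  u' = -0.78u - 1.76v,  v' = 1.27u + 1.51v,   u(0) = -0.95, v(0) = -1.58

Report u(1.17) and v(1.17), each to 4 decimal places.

4.7359, -6.0331

Euler on (u,v): u_{n+1} = u_n + h·u', v_{n+1} = v_n + h·v'.
0.000000: (-0.950000, -1.580000); f=(3.521800, -3.592300) → (0.423502, -2.980997)
0.390000: (0.423502, -2.980997); f=(4.916223, -3.963458) → (2.340829, -4.526746)
0.780000: (2.340829, -4.526746); f=(6.141226, -3.862533) → (4.735907, -6.033133)
(u(1.17), v(1.17)) ≈ (4.7359, -6.0331)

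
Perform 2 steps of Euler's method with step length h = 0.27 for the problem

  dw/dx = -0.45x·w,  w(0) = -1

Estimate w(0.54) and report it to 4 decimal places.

-0.9672

Euler: w_{n+1} = w_n + h·f(x_n, w_n).
x=0.000000, w=-1.000000: f=0.000000 → w ← -1.000000 + 0.27·0.000000 = -1.000000
x=0.270000, w=-1.000000: f=0.121500 → w ← -1.000000 + 0.27·0.121500 = -0.967195
w(0.54) ≈ -0.9672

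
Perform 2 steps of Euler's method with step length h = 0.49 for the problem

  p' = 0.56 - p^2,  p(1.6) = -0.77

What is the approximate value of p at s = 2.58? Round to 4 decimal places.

-0.8145

Euler: p_{n+1} = p_n + h·f(s_n, p_n).
s=1.600000, p=-0.770000: f=-0.032900 → p ← -0.770000 + 0.49·(-0.032900) = -0.786121
s=2.090000, p=-0.786121: f=-0.057986 → p ← -0.786121 + 0.49·(-0.057986) = -0.814534
p(2.58) ≈ -0.8145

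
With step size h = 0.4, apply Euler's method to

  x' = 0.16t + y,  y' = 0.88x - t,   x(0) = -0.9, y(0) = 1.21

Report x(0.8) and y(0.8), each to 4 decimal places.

Euler on (x,y): x_{n+1} = x_n + h·x', y_{n+1} = y_n + h·y'.
0.000000: (-0.900000, 1.210000); f=(1.210000, -0.792000) → (-0.416000, 0.893200)
0.400000: (-0.416000, 0.893200); f=(0.957200, -0.766080) → (-0.033120, 0.586768)
(x(0.8), y(0.8)) ≈ (-0.0331, 0.5868)

-0.0331, 0.5868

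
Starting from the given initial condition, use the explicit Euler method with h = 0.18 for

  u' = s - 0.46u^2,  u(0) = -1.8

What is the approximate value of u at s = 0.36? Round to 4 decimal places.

-2.3901

Euler: u_{n+1} = u_n + h·f(s_n, u_n).
s=0.000000, u=-1.800000: f=-1.490400 → u ← -1.800000 + 0.18·(-1.490400) = -2.068272
s=0.180000, u=-2.068272: f=-1.787765 → u ← -2.068272 + 0.18·(-1.787765) = -2.390070
u(0.36) ≈ -2.3901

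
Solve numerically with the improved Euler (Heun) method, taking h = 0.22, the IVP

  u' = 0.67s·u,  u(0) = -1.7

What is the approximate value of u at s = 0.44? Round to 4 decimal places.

Heun: k1 = f(s_n, u_n); k2 = f(s_n + h, u_n + h·k1); u_{n+1} = u_n + (h/2)·(k1 + k2).
s=0.000000, u=-1.700000:
  k1 = f(0.000000, -1.700000) = 0.000000
  k2 = f(0.220000, -1.700000) = -0.250580
  u ← -1.700000 + (0.22/2)·(0.000000 + (-0.250580)) = -1.727564
s=0.220000, u=-1.727564:
  k1 = f(0.220000, -1.727564) = -0.254643
  k2 = f(0.440000, -1.783585) = -0.525801
  u ← -1.727564 + (0.22/2)·(-0.254643 + (-0.525801)) = -1.813413
u(0.44) ≈ -1.8134

-1.8134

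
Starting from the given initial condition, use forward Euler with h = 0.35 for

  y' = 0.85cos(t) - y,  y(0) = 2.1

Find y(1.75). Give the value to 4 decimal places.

Euler: y_{n+1} = y_n + h·f(t_n, y_n).
t=0.000000, y=2.100000: f=-1.250000 → y ← 2.100000 + 0.35·(-1.250000) = 1.662500
t=0.350000, y=1.662500: f=-0.864033 → y ← 1.662500 + 0.35·(-0.864033) = 1.360088
t=0.700000, y=1.360088: f=-0.709973 → y ← 1.360088 + 0.35·(-0.709973) = 1.111598
t=1.050000, y=1.111598: f=-0.688663 → y ← 1.111598 + 0.35·(-0.688663) = 0.870566
t=1.400000, y=0.870566: f=-0.726094 → y ← 0.870566 + 0.35·(-0.726094) = 0.616433
y(1.75) ≈ 0.6164

0.6164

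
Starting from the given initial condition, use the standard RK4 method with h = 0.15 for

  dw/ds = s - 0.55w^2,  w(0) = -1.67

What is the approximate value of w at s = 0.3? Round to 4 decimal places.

-2.2478

RK4: k1 = f(s_n, w_n); k2 = f(s_n + h/2, w_n + (h/2)·k1); k3 = f(s_n + h/2, w_n + (h/2)·k2); k4 = f(s_n + h, w_n + h·k3); w_{n+1} = w_n + (h/6)·(k1 + 2k2 + 2k3 + k4).
s=0.000000, w=-1.670000:
  k1 = f(0.000000, -1.670000) = -1.533895
  k2 = f(0.075000, -1.785042) = -1.677506
  k3 = f(0.075000, -1.795813) = -1.698719
  k4 = f(0.150000, -1.924808) = -1.887687
  w ← -1.670000 + (0.15/6)·(k1 + 2k2 + 2k3 + k4) = -1.924351
s=0.150000, w=-1.924351:
  k1 = f(0.150000, -1.924351) = -1.886719
  k2 = f(0.225000, -2.065855) = -2.122266
  k3 = f(0.225000, -2.083521) = -2.162582
  k4 = f(0.300000, -2.248738) = -2.481253
  w ← -1.924351 + (0.15/6)·(k1 + 2k2 + 2k3 + k4) = -2.247793
w(0.3) ≈ -2.2478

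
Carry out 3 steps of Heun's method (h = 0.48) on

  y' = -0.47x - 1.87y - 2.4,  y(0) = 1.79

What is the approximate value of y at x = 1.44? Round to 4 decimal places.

-1.1319

Heun: k1 = f(x_n, y_n); k2 = f(x_n + h, y_n + h·k1); y_{n+1} = y_n + (h/2)·(k1 + k2).
x=0.000000, y=1.790000:
  k1 = f(0.000000, 1.790000) = -5.747300
  k2 = f(0.480000, -0.968704) = -0.814124
  y ← 1.790000 + (0.48/2)·(-5.747300 + (-0.814124)) = 0.215258
x=0.480000, y=0.215258:
  k1 = f(0.480000, 0.215258) = -3.028133
  k2 = f(0.960000, -1.238246) = -0.535681
  y ← 0.215258 + (0.48/2)·(-3.028133 + (-0.535681)) = -0.640057
x=0.960000, y=-0.640057:
  k1 = f(0.960000, -0.640057) = -1.654293
  k2 = f(1.440000, -1.434118) = -0.395000
  y ← -0.640057 + (0.48/2)·(-1.654293 + (-0.395000)) = -1.131887
y(1.44) ≈ -1.1319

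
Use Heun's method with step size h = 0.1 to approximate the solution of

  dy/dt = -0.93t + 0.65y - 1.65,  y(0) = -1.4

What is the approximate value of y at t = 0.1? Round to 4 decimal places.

Heun: k1 = f(t_n, y_n); k2 = f(t_n + h, y_n + h·k1); y_{n+1} = y_n + (h/2)·(k1 + k2).
t=0.000000, y=-1.400000:
  k1 = f(0.000000, -1.400000) = -2.560000
  k2 = f(0.100000, -1.656000) = -2.819400
  y ← -1.400000 + (0.1/2)·(-2.560000 + (-2.819400)) = -1.668970
y(0.1) ≈ -1.6690

-1.6690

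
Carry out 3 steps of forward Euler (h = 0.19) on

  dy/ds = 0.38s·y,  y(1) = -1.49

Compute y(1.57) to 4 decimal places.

-1.9077

Euler: y_{n+1} = y_n + h·f(s_n, y_n).
s=1.000000, y=-1.490000: f=-0.566200 → y ← -1.490000 + 0.19·(-0.566200) = -1.597578
s=1.190000, y=-1.597578: f=-0.722425 → y ← -1.597578 + 0.19·(-0.722425) = -1.734839
s=1.380000, y=-1.734839: f=-0.909749 → y ← -1.734839 + 0.19·(-0.909749) = -1.907691
y(1.57) ≈ -1.9077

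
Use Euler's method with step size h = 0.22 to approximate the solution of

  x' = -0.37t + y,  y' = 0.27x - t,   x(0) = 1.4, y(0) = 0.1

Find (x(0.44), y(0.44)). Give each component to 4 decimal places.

Euler on (x,y): x_{n+1} = x_n + h·x', y_{n+1} = y_n + h·y'.
0.000000: (1.400000, 0.100000); f=(0.100000, 0.378000) → (1.422000, 0.183160)
0.220000: (1.422000, 0.183160); f=(0.101760, 0.163940) → (1.444387, 0.219227)
(x(0.44), y(0.44)) ≈ (1.4444, 0.2192)

1.4444, 0.2192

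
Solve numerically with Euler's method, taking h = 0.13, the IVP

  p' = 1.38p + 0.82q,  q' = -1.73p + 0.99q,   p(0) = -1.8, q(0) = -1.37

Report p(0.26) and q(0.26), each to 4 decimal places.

Euler on (p,q): p_{n+1} = p_n + h·p', q_{n+1} = q_n + h·q'.
0.000000: (-1.800000, -1.370000); f=(-3.607400, 1.757700) → (-2.268962, -1.141499)
0.130000: (-2.268962, -1.141499); f=(-4.067197, 2.795220) → (-2.797698, -0.778120)
(p(0.26), q(0.26)) ≈ (-2.7977, -0.7781)

-2.7977, -0.7781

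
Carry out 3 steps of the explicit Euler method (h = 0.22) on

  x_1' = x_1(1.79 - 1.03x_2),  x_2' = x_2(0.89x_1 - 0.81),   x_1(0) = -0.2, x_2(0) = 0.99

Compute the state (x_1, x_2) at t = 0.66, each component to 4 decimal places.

Euler on (x_1,x_2): x_1_{n+1} = x_1_n + h·x_1', x_2_{n+1} = x_2_n + h·x_2'.
0.000000: (-0.200000, 0.990000); f=(-0.154060, -0.978120) → (-0.233893, 0.774814)
0.220000: (-0.233893, 0.774814); f=(-0.232008, -0.788888) → (-0.284935, 0.601258)
0.440000: (-0.284935, 0.601258); f=(-0.333575, -0.639494) → (-0.358321, 0.460570)
(x_1(0.66), x_2(0.66)) ≈ (-0.3583, 0.4606)

-0.3583, 0.4606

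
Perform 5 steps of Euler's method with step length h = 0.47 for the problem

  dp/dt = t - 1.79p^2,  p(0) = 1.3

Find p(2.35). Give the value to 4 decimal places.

1.0710

Euler: p_{n+1} = p_n + h·f(t_n, p_n).
t=0.000000, p=1.300000: f=-3.025100 → p ← 1.300000 + 0.47·(-3.025100) = -0.121797
t=0.470000, p=-0.121797: f=0.443446 → p ← -0.121797 + 0.47·0.443446 = 0.086623
t=0.940000, p=0.086623: f=0.926569 → p ← 0.086623 + 0.47·0.926569 = 0.522110
t=1.410000, p=0.522110: f=0.922048 → p ← 0.522110 + 0.47·0.922048 = 0.955473
t=1.880000, p=0.955473: f=0.245859 → p ← 0.955473 + 0.47·0.245859 = 1.071026
p(2.35) ≈ 1.0710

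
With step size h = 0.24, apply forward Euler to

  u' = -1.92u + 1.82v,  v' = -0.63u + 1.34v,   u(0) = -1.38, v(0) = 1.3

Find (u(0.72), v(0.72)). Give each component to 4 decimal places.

Euler on (u,v): u_{n+1} = u_n + h·u', v_{n+1} = v_n + h·v'.
0.000000: (-1.380000, 1.300000); f=(5.015600, 2.611400) → (-0.176256, 1.926736)
0.240000: (-0.176256, 1.926736); f=(3.845071, 2.692868) → (0.746561, 2.573024)
0.480000: (0.746561, 2.573024); f=(3.249507, 2.977519) → (1.526443, 3.287629)
(u(0.72), v(0.72)) ≈ (1.5264, 3.2876)

1.5264, 3.2876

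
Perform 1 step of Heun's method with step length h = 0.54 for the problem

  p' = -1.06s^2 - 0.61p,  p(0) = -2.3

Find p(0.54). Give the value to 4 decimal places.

-1.7506

Heun: k1 = f(s_n, p_n); k2 = f(s_n + h, p_n + h·k1); p_{n+1} = p_n + (h/2)·(k1 + k2).
s=0.000000, p=-2.300000:
  k1 = f(0.000000, -2.300000) = 1.403000
  k2 = f(0.540000, -1.542380) = 0.631756
  p ← -2.300000 + (0.54/2)·(1.403000 + 0.631756) = -1.750616
p(0.54) ≈ -1.7506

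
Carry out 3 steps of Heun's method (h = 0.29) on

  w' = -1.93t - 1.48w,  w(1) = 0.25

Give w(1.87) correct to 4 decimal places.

-1.3614

Heun: k1 = f(t_n, w_n); k2 = f(t_n + h, w_n + h·k1); w_{n+1} = w_n + (h/2)·(k1 + k2).
t=1.000000, w=0.250000:
  k1 = f(1.000000, 0.250000) = -2.300000
  k2 = f(1.290000, -0.417000) = -1.872540
  w ← 0.250000 + (0.29/2)·(-2.300000 + (-1.872540)) = -0.355018
t=1.290000, w=-0.355018:
  k1 = f(1.290000, -0.355018) = -1.964273
  k2 = f(1.580000, -0.924657) = -1.680907
  w ← -0.355018 + (0.29/2)·(-1.964273 + (-1.680907)) = -0.883569
t=1.580000, w=-0.883569:
  k1 = f(1.580000, -0.883569) = -1.741717
  k2 = f(1.870000, -1.388667) = -1.553872
  w ← -0.883569 + (0.29/2)·(-1.741717 + (-1.553872)) = -1.361430
w(1.87) ≈ -1.3614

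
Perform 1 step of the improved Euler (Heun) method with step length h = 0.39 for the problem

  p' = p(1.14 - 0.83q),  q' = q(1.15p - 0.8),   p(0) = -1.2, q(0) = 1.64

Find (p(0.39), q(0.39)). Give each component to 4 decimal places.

Heun on (p,q): k1 = f(t_n, state_n); k2 = f(t_n + h, state_n + h·k1); state_{n+1} = state_n + (h/2)·(k1 + k2).
0.000000: (-1.200000, 1.640000)
  k1 = (0.265440, -3.575200)
  predictor → (-1.096478, 0.245672)
  k2 = (-1.026405, -0.506318)
  → (-1.348388, 0.844104)
(p(0.39), q(0.39)) ≈ (-1.3484, 0.8441)

-1.3484, 0.8441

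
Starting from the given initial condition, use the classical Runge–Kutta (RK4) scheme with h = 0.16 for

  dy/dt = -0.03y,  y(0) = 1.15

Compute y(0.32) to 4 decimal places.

RK4: k1 = f(t_n, y_n); k2 = f(t_n + h/2, y_n + (h/2)·k1); k3 = f(t_n + h/2, y_n + (h/2)·k2); k4 = f(t_n + h, y_n + h·k3); y_{n+1} = y_n + (h/6)·(k1 + 2k2 + 2k3 + k4).
t=0.000000, y=1.150000:
  k1 = f(0.000000, 1.150000) = -0.034500
  k2 = f(0.080000, 1.147240) = -0.034417
  k3 = f(0.080000, 1.147247) = -0.034417
  k4 = f(0.160000, 1.144493) = -0.034335
  y ← 1.150000 + (0.16/6)·(k1 + 2k2 + 2k3 + k4) = 1.144493
t=0.160000, y=1.144493:
  k1 = f(0.160000, 1.144493) = -0.034335
  k2 = f(0.240000, 1.141746) = -0.034252
  k3 = f(0.240000, 1.141753) = -0.034253
  k4 = f(0.320000, 1.139013) = -0.034170
  y ← 1.144493 + (0.16/6)·(k1 + 2k2 + 2k3 + k4) = 1.139013
y(0.32) ≈ 1.1390

1.1390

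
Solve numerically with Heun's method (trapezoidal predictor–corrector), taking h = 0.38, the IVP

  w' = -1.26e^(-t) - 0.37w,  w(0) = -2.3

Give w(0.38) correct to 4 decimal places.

-2.3688

Heun: k1 = f(t_n, w_n); k2 = f(t_n + h, w_n + h·k1); w_{n+1} = w_n + (h/2)·(k1 + k2).
t=0.000000, w=-2.300000:
  k1 = f(0.000000, -2.300000) = -0.409000
  k2 = f(0.380000, -2.455420) = 0.046840
  w ← -2.300000 + (0.38/2)·(-0.409000 + 0.046840) = -2.368810
w(0.38) ≈ -2.3688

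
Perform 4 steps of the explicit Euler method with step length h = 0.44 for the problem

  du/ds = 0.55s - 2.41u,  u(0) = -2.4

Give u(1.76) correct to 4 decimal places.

0.3069

Euler: u_{n+1} = u_n + h·f(s_n, u_n).
s=0.000000, u=-2.400000: f=5.784000 → u ← -2.400000 + 0.44·5.784000 = 0.144960
s=0.440000, u=0.144960: f=-0.107354 → u ← 0.144960 + 0.44·(-0.107354) = 0.097724
s=0.880000, u=0.097724: f=0.248484 → u ← 0.097724 + 0.44·0.248484 = 0.207057
s=1.320000, u=0.207057: f=0.226992 → u ← 0.207057 + 0.44·0.226992 = 0.306934
u(1.76) ≈ 0.3069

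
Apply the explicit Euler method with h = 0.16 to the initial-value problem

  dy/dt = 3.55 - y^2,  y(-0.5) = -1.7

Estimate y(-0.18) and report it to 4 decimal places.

Euler: y_{n+1} = y_n + h·f(t_n, y_n).
t=-0.500000, y=-1.700000: f=0.660000 → y ← -1.700000 + 0.16·0.660000 = -1.594400
t=-0.340000, y=-1.594400: f=1.007889 → y ← -1.594400 + 0.16·1.007889 = -1.433138
y(-0.18) ≈ -1.4331

-1.4331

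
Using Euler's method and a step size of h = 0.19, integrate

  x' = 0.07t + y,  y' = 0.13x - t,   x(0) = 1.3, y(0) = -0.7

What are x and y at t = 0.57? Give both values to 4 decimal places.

0.9194, -0.7216

Euler on (x,y): x_{n+1} = x_n + h·x', y_{n+1} = y_n + h·y'.
0.000000: (1.300000, -0.700000); f=(-0.700000, 0.169000) → (1.167000, -0.667890)
0.190000: (1.167000, -0.667890); f=(-0.654590, -0.038290) → (1.042628, -0.675165)
0.380000: (1.042628, -0.675165); f=(-0.648565, -0.244458) → (0.919401, -0.721612)
(x(0.57), y(0.57)) ≈ (0.9194, -0.7216)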